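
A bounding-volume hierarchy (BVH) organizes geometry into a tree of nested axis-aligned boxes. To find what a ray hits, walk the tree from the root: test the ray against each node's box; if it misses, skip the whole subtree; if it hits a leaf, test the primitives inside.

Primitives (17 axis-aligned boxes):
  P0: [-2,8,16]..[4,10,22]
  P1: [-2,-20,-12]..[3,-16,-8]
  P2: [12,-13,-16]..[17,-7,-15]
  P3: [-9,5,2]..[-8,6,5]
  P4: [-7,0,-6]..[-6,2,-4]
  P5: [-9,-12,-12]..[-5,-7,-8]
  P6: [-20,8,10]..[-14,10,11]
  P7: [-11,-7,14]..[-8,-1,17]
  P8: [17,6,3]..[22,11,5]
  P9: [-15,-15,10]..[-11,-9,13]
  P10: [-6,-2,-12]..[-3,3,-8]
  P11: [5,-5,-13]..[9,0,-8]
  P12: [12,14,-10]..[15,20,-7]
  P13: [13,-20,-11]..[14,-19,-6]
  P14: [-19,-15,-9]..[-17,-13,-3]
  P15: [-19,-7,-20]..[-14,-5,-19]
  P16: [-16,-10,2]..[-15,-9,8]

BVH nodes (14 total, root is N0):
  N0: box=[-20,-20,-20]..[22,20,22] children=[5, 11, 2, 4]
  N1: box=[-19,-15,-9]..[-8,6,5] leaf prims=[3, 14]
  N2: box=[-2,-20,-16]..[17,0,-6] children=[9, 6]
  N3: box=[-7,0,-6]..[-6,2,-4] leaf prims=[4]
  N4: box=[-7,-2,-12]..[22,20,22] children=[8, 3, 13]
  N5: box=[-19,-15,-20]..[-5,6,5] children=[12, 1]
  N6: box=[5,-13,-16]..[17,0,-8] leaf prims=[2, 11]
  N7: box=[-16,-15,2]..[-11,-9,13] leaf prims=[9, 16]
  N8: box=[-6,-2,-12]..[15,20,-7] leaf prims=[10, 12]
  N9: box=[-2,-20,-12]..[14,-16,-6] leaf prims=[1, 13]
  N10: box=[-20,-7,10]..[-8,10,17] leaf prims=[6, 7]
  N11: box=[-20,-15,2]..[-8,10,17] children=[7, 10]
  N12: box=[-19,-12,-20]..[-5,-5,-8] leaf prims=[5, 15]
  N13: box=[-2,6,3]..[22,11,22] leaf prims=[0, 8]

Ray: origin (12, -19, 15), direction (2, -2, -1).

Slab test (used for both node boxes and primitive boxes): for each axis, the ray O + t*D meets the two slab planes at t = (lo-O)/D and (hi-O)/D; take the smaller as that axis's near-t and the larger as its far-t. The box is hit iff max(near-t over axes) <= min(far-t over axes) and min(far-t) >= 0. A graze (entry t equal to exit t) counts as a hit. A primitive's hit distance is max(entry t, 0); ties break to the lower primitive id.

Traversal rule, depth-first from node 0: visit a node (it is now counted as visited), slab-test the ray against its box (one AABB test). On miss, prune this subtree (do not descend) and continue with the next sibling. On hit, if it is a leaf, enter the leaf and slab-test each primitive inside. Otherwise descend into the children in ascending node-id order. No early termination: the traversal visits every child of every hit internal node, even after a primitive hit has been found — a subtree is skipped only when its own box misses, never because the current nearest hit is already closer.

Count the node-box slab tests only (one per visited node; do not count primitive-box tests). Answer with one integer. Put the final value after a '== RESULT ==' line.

Traverse from the root:
N0 x:[-16,5] y:[-39/2,1/2] z:[-7,35] -> hit [-7,1/2], descend [2, 4, 5, 11]
  N2 x:[-7,5/2] y:[-19/2,1/2] z:[21,31] -> miss, prune
  N4 x:[-19/2,5] y:[-39/2,-17/2] z:[-7,27] -> miss, prune
  N5 x:[-31/2,-17/2] y:[-25/2,-2] z:[10,35] -> miss, prune
  N11 x:[-16,-10] y:[-29/2,-2] z:[-2,13] -> miss, prune

Summary -> nodes [0, 2, 4, 5, 11]; box-tests=5; leaf-entries=0; first=miss

== RESULT ==
5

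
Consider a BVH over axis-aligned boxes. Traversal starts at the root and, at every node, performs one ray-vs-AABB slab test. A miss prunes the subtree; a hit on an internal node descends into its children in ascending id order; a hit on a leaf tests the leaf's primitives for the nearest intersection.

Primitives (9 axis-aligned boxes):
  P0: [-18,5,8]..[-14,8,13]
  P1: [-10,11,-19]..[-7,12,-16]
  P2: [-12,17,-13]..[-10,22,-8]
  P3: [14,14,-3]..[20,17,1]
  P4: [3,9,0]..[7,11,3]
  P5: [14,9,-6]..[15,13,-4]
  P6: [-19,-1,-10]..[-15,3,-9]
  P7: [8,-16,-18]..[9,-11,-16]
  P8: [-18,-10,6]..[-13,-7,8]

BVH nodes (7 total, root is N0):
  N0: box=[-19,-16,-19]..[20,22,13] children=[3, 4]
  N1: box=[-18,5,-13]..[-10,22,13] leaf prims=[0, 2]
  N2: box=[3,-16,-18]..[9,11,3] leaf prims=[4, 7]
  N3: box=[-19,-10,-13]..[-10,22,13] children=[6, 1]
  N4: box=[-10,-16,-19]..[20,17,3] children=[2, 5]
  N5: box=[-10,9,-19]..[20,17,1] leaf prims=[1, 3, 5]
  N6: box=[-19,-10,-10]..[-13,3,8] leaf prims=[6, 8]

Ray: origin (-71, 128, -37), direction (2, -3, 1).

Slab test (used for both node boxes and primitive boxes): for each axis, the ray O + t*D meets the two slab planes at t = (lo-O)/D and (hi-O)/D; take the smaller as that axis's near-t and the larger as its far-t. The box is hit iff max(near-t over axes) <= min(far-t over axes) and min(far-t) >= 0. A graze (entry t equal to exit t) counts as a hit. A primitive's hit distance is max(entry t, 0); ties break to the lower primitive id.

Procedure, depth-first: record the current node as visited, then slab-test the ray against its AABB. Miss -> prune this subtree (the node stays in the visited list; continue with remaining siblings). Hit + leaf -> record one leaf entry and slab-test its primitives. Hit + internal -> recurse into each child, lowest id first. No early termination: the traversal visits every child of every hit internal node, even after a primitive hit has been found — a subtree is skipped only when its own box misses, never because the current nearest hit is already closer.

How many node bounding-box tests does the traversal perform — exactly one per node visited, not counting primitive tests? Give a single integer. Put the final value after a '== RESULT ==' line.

Traverse from the root:
N0 x:[26,91/2] y:[106/3,48] z:[18,50] -> hit [106/3,91/2], descend [3, 4]
  N3 x:[26,61/2] y:[106/3,46] z:[24,50] -> miss, prune
  N4 x:[61/2,91/2] y:[37,48] z:[18,40] -> hit [37,40], descend [2, 5]
    N2 x:[37,40] y:[39,48] z:[19,40] -> hit [39,40] leaf, test {P4@t=39, P7(miss)}
    N5 x:[61/2,91/2] y:[37,119/3] z:[18,38] -> hit [37,38] leaf, test {P1(miss), P3(miss), P5(miss)}

Visited [0, 3, 4, 2, 5]. Tests: 5 box, 2 leaf. Nearest: P4.

== RESULT ==
5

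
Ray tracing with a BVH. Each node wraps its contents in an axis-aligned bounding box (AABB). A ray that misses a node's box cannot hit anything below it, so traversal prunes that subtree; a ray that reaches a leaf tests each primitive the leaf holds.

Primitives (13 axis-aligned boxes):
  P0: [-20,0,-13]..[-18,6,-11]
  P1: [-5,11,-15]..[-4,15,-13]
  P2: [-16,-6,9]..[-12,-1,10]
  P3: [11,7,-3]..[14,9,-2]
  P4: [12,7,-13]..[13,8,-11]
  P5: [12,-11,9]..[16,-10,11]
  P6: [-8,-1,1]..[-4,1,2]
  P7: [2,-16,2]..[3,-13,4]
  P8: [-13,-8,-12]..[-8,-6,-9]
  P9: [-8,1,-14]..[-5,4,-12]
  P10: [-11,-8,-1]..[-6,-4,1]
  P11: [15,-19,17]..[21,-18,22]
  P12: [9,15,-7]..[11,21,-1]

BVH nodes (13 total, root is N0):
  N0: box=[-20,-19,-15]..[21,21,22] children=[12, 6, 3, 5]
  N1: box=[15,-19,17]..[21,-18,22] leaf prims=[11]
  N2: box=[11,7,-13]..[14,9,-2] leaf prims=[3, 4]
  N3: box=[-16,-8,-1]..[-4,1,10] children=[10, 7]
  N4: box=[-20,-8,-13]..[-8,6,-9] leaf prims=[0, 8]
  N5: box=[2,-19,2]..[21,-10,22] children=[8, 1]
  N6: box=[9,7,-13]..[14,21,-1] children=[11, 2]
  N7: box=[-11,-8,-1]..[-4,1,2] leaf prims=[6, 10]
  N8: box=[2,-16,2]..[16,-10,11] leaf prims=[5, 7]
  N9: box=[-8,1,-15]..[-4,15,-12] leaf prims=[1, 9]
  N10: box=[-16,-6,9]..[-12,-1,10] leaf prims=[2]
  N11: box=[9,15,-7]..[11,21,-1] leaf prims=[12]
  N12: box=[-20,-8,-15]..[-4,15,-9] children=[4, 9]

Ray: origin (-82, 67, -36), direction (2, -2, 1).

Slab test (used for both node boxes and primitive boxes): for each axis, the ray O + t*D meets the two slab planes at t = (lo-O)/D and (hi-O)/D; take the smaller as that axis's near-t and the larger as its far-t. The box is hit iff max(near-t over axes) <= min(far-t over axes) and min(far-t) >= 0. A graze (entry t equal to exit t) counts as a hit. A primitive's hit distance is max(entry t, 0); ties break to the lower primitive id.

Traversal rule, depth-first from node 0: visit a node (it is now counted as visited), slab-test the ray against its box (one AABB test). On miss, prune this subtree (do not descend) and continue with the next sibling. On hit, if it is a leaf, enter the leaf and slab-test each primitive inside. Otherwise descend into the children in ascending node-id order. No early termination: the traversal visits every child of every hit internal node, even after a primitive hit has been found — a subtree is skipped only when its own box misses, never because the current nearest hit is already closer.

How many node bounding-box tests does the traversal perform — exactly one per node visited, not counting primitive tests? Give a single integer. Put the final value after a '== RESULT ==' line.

Trace the traversal:
N0 x:[31,103/2] y:[23,43] z:[21,58] -> hit [31,43], descend [3, 5, 6, 12]
  N3 x:[33,39] y:[33,75/2] z:[35,46] -> hit [35,75/2], descend [7, 10]
    N7 x:[71/2,39] y:[33,75/2] z:[35,38] -> hit [71/2,75/2] leaf, test {P6(miss), P10@t=71/2}
    N10 x:[33,35] y:[34,73/2] z:[45,46] -> miss, prune
  N5 x:[42,103/2] y:[77/2,43] z:[38,58] -> hit [42,43], descend [1, 8]
    N1 x:[97/2,103/2] y:[85/2,43] z:[53,58] -> miss, prune
    N8 x:[42,49] y:[77/2,83/2] z:[38,47] -> miss, prune
  N6 x:[91/2,48] y:[23,30] z:[23,35] -> miss, prune
  N12 x:[31,39] y:[26,75/2] z:[21,27] -> miss, prune

Summary -> nodes [0, 3, 7, 10, 5, 1, 8, 6, 12]; box-tests=9; leaf-entries=1; first=P10

== RESULT ==
9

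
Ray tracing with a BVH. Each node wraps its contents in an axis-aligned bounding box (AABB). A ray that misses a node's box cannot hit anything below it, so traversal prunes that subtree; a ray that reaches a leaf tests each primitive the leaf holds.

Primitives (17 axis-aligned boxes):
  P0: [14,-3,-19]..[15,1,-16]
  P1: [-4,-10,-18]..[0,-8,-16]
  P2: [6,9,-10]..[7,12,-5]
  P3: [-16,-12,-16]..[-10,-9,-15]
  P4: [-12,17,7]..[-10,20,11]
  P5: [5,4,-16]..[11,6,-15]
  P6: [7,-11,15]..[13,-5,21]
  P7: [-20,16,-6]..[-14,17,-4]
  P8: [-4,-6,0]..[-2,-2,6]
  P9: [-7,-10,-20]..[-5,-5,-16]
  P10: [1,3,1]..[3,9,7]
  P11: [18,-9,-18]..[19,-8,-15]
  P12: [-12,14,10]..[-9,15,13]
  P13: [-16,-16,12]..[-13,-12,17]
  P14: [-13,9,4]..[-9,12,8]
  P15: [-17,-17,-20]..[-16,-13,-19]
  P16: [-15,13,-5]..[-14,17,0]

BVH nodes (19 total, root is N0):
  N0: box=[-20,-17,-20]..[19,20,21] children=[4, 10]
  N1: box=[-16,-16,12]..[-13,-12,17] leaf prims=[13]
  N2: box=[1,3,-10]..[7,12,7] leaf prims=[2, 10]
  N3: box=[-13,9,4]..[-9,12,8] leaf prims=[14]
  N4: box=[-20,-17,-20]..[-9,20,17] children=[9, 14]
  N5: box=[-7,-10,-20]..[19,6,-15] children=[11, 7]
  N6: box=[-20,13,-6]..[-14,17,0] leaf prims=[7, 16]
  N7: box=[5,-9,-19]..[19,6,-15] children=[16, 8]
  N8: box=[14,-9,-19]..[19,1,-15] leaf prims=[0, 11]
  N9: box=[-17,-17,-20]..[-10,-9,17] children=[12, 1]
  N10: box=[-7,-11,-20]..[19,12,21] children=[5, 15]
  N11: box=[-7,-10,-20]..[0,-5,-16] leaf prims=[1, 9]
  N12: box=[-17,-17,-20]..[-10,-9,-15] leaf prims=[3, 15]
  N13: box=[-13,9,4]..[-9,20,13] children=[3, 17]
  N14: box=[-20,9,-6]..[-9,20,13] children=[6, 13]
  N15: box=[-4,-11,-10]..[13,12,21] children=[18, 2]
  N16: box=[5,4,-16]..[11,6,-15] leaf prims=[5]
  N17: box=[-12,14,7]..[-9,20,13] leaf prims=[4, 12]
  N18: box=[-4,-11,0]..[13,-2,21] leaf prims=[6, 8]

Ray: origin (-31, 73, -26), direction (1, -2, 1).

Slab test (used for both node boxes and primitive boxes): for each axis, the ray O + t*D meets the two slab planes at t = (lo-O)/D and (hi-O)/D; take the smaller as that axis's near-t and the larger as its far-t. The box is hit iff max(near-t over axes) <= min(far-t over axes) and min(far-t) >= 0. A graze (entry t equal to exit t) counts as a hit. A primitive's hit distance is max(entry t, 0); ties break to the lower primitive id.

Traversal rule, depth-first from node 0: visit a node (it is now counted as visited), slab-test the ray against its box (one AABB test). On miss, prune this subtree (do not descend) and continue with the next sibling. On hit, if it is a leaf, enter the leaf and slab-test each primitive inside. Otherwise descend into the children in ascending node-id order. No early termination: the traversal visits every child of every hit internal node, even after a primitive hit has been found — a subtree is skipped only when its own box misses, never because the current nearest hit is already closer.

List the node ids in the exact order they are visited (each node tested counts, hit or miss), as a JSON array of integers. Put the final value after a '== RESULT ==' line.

Traverse from the root:
N0 x:[11,50] y:[53/2,45] z:[6,47] -> hit [53/2,45], descend [4, 10]
  N4 x:[11,22] y:[53/2,45] z:[6,43] -> miss, prune
  N10 x:[24,50] y:[61/2,42] z:[6,47] -> hit [61/2,42], descend [5, 15]
    N5 x:[24,50] y:[67/2,83/2] z:[6,11] -> miss, prune
    N15 x:[27,44] y:[61/2,42] z:[16,47] -> hit [61/2,42], descend [2, 18]
      N2 x:[32,38] y:[61/2,35] z:[16,33] -> hit [32,33] leaf, test {P2(miss), P10@t=32}
      N18 x:[27,44] y:[75/2,42] z:[26,47] -> hit [75/2,42] leaf, test {P6@t=41, P8(miss)}

Visited [0, 4, 10, 5, 15, 2, 18]. Tests: 7 box, 2 leaf. Nearest: P10.

== RESULT ==
[0, 4, 10, 5, 15, 2, 18]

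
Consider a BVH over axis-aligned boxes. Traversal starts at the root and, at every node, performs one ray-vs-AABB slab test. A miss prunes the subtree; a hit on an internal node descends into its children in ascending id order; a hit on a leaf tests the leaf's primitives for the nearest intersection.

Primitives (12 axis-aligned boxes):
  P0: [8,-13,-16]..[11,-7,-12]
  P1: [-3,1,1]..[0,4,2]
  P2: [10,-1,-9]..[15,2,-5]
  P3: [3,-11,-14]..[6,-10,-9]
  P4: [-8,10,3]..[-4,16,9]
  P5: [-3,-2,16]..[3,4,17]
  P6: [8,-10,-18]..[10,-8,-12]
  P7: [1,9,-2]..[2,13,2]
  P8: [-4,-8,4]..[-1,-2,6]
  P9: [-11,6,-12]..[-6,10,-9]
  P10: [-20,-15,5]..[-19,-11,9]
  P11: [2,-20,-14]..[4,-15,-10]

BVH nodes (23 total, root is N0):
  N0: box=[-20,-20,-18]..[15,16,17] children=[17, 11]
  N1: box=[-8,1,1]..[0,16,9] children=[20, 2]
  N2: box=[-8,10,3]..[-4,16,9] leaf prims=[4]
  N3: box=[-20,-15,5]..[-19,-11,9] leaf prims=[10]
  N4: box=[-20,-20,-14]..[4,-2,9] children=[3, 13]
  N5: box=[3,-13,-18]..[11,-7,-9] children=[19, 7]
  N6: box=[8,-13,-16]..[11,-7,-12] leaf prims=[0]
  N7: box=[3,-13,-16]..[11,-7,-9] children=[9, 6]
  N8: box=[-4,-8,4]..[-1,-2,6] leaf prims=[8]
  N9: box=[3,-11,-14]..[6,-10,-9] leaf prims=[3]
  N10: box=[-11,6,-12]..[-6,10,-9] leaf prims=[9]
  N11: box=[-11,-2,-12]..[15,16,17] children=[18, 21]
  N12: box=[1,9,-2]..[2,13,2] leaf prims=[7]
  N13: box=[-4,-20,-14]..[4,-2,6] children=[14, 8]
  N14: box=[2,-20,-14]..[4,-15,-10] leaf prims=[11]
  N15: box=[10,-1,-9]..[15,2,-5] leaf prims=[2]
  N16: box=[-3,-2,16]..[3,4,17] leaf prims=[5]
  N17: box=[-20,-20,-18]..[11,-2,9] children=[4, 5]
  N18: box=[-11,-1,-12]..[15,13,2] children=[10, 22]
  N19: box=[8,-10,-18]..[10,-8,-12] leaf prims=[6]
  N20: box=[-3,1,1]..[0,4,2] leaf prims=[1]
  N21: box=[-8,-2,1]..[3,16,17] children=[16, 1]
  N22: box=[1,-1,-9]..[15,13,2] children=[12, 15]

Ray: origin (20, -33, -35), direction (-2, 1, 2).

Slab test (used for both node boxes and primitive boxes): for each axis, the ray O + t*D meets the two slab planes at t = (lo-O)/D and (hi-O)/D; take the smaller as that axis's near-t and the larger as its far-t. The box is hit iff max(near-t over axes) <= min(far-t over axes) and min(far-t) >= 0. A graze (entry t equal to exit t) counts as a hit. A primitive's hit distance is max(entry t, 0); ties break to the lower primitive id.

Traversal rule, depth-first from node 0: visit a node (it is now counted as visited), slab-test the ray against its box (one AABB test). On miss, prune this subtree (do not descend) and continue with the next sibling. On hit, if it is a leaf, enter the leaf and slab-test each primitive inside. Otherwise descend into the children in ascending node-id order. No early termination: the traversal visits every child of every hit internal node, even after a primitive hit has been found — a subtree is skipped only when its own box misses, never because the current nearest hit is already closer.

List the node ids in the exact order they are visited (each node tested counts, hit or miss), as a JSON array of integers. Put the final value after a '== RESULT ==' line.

Traverse from the root:
N0 x:[5/2,20] y:[13,49] z:[17/2,26] -> hit [13,20], descend [11, 17]
  N11 x:[5/2,31/2] y:[31,49] z:[23/2,26] -> miss, prune
  N17 x:[9/2,20] y:[13,31] z:[17/2,22] -> hit [13,20], descend [4, 5]
    N4 x:[8,20] y:[13,31] z:[21/2,22] -> hit [13,20], descend [3, 13]
      N3 x:[39/2,20] y:[18,22] z:[20,22] -> hit [20,20] leaf, test {P10@t=20}
      N13 x:[8,12] y:[13,31] z:[21/2,41/2] -> miss, prune
    N5 x:[9/2,17/2] y:[20,26] z:[17/2,13] -> miss, prune

Summary -> nodes [0, 11, 17, 4, 3, 13, 5]; box-tests=7; leaf-entries=1; first=P10

== RESULT ==
[0, 11, 17, 4, 3, 13, 5]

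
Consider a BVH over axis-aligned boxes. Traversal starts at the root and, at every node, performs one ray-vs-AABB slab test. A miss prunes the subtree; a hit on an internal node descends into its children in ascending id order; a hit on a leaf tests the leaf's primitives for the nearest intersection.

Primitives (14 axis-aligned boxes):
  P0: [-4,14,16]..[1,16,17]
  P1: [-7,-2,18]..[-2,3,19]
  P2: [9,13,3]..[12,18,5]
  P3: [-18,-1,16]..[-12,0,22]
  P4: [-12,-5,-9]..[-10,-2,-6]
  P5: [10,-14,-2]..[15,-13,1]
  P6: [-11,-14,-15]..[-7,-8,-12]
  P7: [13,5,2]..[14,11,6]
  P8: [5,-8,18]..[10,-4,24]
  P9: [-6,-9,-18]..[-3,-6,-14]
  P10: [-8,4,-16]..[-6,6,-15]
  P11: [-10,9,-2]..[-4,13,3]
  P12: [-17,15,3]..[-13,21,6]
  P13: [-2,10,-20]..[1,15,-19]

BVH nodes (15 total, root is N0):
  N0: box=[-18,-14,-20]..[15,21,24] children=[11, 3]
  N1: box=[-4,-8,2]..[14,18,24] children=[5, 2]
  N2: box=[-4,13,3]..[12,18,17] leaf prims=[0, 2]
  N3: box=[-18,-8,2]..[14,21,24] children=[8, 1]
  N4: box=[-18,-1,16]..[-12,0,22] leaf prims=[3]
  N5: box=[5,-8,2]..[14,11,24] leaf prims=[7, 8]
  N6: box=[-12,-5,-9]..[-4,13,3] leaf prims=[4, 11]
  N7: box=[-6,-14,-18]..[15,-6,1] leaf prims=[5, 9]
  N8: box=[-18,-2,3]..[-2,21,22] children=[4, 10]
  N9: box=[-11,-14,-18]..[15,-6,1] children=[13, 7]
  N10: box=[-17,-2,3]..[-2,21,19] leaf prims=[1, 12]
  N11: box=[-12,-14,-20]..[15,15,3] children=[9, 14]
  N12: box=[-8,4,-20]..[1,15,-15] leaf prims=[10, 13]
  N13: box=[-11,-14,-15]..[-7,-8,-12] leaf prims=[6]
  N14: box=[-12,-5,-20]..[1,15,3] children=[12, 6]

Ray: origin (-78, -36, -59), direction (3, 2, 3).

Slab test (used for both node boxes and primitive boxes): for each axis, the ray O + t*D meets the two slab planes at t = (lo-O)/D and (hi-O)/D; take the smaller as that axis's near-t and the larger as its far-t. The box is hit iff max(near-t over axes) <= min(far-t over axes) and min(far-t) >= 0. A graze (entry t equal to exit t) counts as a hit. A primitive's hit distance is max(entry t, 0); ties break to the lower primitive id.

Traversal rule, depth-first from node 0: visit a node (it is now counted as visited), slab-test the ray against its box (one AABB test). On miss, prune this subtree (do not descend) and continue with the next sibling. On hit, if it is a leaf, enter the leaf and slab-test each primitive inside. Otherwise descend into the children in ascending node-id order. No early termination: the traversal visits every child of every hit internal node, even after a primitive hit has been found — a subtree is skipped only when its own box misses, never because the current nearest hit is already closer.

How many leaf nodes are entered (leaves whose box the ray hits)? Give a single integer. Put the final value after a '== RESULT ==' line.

Traverse from the root:
N0 x:[20,31] y:[11,57/2] z:[13,83/3] -> hit [20,83/3], descend [3, 11]
  N3 x:[20,92/3] y:[14,57/2] z:[61/3,83/3] -> hit [61/3,83/3], descend [1, 8]
    N1 x:[74/3,92/3] y:[14,27] z:[61/3,83/3] -> hit [74/3,27], descend [2, 5]
      N2 x:[74/3,30] y:[49/2,27] z:[62/3,76/3] -> hit [74/3,76/3] leaf, test {P0@t=25, P2(miss)}
      N5 x:[83/3,92/3] y:[14,47/2] z:[61/3,83/3] -> miss, prune
    N8 x:[20,76/3] y:[17,57/2] z:[62/3,27] -> hit [62/3,76/3], descend [4, 10]
      N4 x:[20,22] y:[35/2,18] z:[25,27] -> miss, prune
      N10 x:[61/3,76/3] y:[17,57/2] z:[62/3,26] -> hit [62/3,76/3] leaf, test {P1(miss), P12(miss)}
  N11 x:[22,31] y:[11,51/2] z:[13,62/3] -> miss, prune

9 AABB tests over nodes [0, 3, 1, 2, 5, 8, 4, 10, 11]; 2 leaves entered; closest P0.

== RESULT ==
2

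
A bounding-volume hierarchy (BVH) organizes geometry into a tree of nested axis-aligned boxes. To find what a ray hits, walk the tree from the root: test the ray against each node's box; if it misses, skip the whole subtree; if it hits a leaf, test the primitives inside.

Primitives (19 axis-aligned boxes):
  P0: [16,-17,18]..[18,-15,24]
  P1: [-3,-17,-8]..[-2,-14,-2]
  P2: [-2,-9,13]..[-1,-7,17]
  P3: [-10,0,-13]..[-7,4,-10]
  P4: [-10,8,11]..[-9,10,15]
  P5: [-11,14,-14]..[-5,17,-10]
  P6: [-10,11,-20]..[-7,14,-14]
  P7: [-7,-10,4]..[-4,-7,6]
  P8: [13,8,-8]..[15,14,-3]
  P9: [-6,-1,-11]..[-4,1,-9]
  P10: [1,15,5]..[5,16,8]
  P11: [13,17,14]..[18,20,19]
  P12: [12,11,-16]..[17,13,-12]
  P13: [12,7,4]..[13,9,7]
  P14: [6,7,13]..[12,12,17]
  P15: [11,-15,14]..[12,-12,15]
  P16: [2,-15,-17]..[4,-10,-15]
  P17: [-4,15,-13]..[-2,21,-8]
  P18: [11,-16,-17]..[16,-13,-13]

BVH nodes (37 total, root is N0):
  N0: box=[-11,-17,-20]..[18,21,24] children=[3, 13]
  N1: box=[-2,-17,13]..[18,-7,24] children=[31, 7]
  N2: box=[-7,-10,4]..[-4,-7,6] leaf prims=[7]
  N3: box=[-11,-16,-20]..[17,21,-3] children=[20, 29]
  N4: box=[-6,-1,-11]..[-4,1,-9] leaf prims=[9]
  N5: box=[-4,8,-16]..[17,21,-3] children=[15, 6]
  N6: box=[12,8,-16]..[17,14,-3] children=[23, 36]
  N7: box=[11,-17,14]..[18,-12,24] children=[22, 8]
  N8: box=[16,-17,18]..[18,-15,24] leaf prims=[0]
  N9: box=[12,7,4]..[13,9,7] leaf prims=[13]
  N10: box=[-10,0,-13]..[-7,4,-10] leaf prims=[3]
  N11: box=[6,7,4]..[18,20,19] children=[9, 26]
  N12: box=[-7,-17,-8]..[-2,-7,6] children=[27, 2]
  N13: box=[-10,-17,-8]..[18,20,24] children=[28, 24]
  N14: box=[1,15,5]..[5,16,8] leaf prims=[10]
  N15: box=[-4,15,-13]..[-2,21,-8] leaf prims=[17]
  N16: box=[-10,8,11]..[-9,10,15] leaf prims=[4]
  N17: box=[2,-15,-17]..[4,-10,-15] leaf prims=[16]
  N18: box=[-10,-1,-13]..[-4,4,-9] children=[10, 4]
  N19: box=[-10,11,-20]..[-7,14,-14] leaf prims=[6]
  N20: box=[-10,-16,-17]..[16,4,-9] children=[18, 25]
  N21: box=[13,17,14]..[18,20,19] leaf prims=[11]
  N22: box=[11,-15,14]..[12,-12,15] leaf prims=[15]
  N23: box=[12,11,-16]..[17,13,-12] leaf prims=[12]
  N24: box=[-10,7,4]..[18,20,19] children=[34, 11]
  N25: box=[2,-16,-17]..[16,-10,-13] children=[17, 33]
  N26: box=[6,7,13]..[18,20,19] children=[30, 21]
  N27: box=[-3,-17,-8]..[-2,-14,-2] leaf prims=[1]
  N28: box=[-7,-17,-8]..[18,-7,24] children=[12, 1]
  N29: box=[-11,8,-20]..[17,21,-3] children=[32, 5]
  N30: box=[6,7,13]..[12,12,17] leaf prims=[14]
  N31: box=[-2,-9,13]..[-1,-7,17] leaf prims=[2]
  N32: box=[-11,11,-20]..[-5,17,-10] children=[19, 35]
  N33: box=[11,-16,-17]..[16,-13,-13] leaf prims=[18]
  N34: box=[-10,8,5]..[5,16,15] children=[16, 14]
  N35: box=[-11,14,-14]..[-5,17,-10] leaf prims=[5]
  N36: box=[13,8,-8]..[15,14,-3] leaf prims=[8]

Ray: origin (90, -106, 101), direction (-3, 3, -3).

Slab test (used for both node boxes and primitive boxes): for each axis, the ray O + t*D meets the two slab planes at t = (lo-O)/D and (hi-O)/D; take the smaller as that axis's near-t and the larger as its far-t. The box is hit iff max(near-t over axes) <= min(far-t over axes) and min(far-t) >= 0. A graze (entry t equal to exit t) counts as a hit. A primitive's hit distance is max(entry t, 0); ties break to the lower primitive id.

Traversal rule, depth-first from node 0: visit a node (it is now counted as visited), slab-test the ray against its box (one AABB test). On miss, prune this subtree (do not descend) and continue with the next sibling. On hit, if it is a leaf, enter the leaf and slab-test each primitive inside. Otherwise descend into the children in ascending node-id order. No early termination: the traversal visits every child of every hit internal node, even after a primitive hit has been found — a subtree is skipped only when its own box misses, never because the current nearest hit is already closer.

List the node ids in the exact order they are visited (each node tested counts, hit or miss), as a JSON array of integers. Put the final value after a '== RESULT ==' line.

Trace the traversal:
N0 x:[24,101/3] y:[89/3,127/3] z:[77/3,121/3] -> hit [89/3,101/3], descend [3, 13]
  N3 x:[73/3,101/3] y:[30,127/3] z:[104/3,121/3] -> miss, prune
  N13 x:[24,100/3] y:[89/3,42] z:[77/3,109/3] -> hit [89/3,100/3], descend [24, 28]
    N24 x:[24,100/3] y:[113/3,42] z:[82/3,97/3] -> miss, prune
    N28 x:[24,97/3] y:[89/3,33] z:[77/3,109/3] -> hit [89/3,97/3], descend [1, 12]
      N1 x:[24,92/3] y:[89/3,33] z:[77/3,88/3] -> miss, prune
      N12 x:[92/3,97/3] y:[89/3,33] z:[95/3,109/3] -> hit [95/3,97/3], descend [2, 27]
        N2 x:[94/3,97/3] y:[32,33] z:[95/3,97/3] -> hit [32,97/3] leaf, test {P7@t=32}
        N27 x:[92/3,31] y:[89/3,92/3] z:[103/3,109/3] -> miss, prune

Visited [0, 3, 13, 24, 28, 1, 12, 2, 27]. Tests: 9 box, 1 leaf. Nearest: P7.

== RESULT ==
[0, 3, 13, 24, 28, 1, 12, 2, 27]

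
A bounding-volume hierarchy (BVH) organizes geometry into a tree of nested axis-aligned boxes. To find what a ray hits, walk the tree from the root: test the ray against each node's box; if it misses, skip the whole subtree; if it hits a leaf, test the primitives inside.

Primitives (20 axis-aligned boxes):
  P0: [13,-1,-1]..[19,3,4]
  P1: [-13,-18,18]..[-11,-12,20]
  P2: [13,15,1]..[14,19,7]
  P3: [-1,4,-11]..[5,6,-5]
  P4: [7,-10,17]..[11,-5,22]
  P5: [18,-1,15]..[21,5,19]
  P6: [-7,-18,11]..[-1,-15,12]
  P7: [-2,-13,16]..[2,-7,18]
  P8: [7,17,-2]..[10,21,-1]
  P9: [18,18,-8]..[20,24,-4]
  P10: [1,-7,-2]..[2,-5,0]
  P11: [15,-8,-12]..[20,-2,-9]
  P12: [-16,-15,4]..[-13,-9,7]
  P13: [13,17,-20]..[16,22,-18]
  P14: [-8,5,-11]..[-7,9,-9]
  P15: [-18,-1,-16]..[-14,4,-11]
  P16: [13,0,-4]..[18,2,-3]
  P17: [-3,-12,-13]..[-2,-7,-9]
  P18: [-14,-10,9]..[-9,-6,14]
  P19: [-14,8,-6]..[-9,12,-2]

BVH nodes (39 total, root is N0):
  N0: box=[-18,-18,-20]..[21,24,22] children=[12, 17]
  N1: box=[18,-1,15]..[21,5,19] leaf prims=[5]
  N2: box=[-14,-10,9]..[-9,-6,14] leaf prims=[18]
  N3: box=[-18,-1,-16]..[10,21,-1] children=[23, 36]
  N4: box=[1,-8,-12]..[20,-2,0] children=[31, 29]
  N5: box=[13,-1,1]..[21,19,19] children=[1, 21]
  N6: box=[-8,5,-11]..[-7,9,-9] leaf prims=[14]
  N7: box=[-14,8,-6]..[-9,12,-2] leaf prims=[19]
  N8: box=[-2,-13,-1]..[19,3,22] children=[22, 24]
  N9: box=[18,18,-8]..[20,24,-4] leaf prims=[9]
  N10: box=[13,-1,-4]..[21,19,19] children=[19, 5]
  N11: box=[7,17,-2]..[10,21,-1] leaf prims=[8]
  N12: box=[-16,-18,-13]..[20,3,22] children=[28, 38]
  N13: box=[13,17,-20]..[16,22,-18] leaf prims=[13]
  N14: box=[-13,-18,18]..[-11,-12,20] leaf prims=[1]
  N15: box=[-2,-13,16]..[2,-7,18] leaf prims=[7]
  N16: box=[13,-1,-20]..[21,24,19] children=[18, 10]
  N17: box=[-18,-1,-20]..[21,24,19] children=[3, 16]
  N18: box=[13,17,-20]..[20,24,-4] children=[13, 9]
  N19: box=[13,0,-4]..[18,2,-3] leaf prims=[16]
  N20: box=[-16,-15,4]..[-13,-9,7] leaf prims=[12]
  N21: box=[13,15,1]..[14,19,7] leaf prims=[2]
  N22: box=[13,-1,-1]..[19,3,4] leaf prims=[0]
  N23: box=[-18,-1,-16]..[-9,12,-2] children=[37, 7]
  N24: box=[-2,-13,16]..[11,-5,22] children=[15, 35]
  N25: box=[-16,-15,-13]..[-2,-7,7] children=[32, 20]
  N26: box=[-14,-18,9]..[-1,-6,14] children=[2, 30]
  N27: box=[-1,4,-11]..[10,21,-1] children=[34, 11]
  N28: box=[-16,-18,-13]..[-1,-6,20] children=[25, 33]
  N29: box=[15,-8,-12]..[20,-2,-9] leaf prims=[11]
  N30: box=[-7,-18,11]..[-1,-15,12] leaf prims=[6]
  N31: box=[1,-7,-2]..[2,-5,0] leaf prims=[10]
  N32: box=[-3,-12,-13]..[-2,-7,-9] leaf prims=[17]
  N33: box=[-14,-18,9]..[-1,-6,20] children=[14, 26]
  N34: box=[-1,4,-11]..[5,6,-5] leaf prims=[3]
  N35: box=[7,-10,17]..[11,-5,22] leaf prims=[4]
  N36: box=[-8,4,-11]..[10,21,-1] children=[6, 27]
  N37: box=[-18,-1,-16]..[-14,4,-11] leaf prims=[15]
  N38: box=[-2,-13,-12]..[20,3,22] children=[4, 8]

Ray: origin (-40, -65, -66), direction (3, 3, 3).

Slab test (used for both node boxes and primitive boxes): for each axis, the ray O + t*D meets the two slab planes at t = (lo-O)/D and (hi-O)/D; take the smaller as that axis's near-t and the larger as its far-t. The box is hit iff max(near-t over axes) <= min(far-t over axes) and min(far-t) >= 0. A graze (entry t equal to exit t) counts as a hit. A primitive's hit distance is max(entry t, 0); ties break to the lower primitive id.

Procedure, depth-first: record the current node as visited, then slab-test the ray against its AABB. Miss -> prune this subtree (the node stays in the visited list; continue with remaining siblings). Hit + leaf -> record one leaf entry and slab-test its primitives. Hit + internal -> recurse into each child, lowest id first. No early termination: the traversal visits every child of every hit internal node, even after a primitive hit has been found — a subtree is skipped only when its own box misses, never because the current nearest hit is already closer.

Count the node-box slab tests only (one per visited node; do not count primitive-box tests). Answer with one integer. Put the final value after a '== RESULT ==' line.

Trace the traversal:
N0 x:[22/3,61/3] y:[47/3,89/3] z:[46/3,88/3] -> hit [47/3,61/3], descend [12, 17]
  N12 x:[8,20] y:[47/3,68/3] z:[53/3,88/3] -> hit [53/3,20], descend [28, 38]
    N28 x:[8,13] y:[47/3,59/3] z:[53/3,86/3] -> miss, prune
    N38 x:[38/3,20] y:[52/3,68/3] z:[18,88/3] -> hit [18,20], descend [4, 8]
      N4 x:[41/3,20] y:[19,21] z:[18,22] -> hit [19,20], descend [29, 31]
        N29 x:[55/3,20] y:[19,21] z:[18,19] -> hit [19,19] leaf, test {P11@t=19}
        N31 x:[41/3,14] y:[58/3,20] z:[64/3,22] -> miss, prune
      N8 x:[38/3,59/3] y:[52/3,68/3] z:[65/3,88/3] -> miss, prune
  N17 x:[22/3,61/3] y:[64/3,89/3] z:[46/3,85/3] -> miss, prune

order=[0, 12, 28, 38, 4, 29, 31, 8, 17]  |boxes|=9  |leaves|=1  hit=P11

== RESULT ==
9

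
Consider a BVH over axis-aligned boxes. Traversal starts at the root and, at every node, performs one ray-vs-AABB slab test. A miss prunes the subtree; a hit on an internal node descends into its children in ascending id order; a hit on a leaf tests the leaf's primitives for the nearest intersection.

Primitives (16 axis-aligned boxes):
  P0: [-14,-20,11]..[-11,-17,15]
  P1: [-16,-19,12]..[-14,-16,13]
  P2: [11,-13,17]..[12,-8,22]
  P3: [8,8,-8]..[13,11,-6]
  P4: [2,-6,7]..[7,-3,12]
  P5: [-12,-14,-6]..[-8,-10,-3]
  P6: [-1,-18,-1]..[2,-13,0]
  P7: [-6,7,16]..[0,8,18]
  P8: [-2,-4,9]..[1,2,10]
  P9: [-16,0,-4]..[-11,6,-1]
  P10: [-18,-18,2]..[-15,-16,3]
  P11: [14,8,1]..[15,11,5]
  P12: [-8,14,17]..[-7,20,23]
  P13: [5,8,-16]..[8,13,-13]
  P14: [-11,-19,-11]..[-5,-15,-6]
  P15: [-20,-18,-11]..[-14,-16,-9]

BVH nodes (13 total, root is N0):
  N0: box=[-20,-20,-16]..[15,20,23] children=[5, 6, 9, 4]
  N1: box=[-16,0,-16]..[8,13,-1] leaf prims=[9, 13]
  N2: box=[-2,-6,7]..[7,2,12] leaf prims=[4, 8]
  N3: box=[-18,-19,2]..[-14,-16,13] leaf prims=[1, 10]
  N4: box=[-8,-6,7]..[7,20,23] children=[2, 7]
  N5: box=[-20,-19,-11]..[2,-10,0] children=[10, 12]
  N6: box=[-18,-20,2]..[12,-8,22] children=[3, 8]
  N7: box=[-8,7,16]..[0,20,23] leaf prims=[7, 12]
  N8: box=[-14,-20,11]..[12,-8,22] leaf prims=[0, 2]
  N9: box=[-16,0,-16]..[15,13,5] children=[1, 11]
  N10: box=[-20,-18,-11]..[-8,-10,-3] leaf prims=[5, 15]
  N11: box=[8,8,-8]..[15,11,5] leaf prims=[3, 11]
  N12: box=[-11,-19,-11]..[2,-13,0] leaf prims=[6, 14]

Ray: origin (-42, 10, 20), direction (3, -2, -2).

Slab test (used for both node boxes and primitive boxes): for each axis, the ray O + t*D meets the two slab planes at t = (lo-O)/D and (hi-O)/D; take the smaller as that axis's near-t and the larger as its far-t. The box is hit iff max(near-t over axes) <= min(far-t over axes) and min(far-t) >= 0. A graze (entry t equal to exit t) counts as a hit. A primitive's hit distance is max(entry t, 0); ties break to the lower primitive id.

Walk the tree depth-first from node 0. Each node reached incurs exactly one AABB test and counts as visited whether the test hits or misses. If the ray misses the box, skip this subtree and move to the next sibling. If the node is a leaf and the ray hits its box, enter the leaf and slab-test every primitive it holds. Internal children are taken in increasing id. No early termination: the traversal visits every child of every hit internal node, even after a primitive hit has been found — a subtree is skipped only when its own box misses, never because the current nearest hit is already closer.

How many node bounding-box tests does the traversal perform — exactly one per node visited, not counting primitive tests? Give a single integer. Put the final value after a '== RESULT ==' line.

Traverse from the root:
N0 x:[22/3,19] y:[-5,15] z:[-3/2,18] -> hit [22/3,15], descend [4, 5, 6, 9]
  N4 x:[34/3,49/3] y:[-5,8] z:[-3/2,13/2] -> miss, prune
  N5 x:[22/3,44/3] y:[10,29/2] z:[10,31/2] -> hit [10,29/2], descend [10, 12]
    N10 x:[22/3,34/3] y:[10,14] z:[23/2,31/2] -> miss, prune
    N12 x:[31/3,44/3] y:[23/2,29/2] z:[10,31/2] -> hit [23/2,29/2] leaf, test {P6(miss), P14(miss)}
  N6 x:[8,18] y:[9,15] z:[-1,9] -> hit [9,9], descend [3, 8]
    N3 x:[8,28/3] y:[13,29/2] z:[7/2,9] -> miss, prune
    N8 x:[28/3,18] y:[9,15] z:[-1,9/2] -> miss, prune
  N9 x:[26/3,19] y:[-3/2,5] z:[15/2,18] -> miss, prune

Summary -> nodes [0, 4, 5, 10, 12, 6, 3, 8, 9]; box-tests=9; leaf-entries=1; first=miss

== RESULT ==
9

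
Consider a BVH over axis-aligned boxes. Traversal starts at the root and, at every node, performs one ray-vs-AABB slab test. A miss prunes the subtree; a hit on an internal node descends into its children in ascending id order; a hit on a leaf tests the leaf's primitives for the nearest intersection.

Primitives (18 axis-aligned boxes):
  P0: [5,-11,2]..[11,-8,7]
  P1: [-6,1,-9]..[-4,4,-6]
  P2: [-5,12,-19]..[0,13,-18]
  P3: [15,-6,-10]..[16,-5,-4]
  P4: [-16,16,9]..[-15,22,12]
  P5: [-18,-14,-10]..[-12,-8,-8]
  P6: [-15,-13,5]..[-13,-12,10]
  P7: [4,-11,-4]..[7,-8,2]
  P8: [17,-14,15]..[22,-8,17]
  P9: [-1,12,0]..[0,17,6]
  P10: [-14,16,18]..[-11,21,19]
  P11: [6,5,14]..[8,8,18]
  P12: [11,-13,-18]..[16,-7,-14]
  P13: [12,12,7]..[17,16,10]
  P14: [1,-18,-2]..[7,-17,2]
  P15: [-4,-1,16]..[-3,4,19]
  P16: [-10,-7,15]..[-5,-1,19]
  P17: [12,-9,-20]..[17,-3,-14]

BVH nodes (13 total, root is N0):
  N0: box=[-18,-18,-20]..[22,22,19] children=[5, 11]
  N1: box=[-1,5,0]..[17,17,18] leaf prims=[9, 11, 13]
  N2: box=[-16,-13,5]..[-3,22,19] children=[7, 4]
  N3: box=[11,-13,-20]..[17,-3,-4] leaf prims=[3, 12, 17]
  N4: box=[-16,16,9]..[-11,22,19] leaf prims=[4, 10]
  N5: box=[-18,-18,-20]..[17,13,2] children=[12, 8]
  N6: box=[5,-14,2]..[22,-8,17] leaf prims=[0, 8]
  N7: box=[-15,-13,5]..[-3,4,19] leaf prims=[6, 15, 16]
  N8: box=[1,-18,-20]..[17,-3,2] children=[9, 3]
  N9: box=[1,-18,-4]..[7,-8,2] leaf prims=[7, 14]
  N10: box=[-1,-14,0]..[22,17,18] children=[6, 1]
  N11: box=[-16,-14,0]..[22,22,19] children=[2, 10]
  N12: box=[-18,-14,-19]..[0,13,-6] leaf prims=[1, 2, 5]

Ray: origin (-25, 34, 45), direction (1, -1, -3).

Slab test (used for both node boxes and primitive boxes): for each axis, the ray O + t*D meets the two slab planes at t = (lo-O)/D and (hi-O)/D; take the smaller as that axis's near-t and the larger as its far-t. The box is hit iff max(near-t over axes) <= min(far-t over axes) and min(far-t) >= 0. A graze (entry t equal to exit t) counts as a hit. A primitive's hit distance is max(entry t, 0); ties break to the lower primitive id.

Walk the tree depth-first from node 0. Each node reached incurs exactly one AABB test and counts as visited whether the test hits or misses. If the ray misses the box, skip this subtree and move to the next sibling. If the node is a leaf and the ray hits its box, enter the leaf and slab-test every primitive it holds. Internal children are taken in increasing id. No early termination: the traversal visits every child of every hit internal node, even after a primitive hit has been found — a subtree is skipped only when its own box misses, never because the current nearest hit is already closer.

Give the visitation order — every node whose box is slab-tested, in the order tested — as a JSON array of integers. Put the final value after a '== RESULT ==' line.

Trace the traversal:
N0 x:[7,47] y:[12,52] z:[26/3,65/3] -> hit [12,65/3], descend [5, 11]
  N5 x:[7,42] y:[21,52] z:[43/3,65/3] -> hit [21,65/3], descend [8, 12]
    N8 x:[26,42] y:[37,52] z:[43/3,65/3] -> miss, prune
    N12 x:[7,25] y:[21,48] z:[17,64/3] -> hit [21,64/3] leaf, test {P1(miss), P2@t=21, P5(miss)}
  N11 x:[9,47] y:[12,48] z:[26/3,15] -> hit [12,15], descend [2, 10]
    N2 x:[9,22] y:[12,47] z:[26/3,40/3] -> hit [12,40/3], descend [4, 7]
      N4 x:[9,14] y:[12,18] z:[26/3,12] -> hit [12,12] leaf, test {P4(miss), P10(miss)}
      N7 x:[10,22] y:[30,47] z:[26/3,40/3] -> miss, prune
    N10 x:[24,47] y:[17,48] z:[9,15] -> miss, prune

Visited [0, 5, 8, 12, 11, 2, 4, 7, 10]. Tests: 9 box, 2 leaf. Nearest: P2.

== RESULT ==
[0, 5, 8, 12, 11, 2, 4, 7, 10]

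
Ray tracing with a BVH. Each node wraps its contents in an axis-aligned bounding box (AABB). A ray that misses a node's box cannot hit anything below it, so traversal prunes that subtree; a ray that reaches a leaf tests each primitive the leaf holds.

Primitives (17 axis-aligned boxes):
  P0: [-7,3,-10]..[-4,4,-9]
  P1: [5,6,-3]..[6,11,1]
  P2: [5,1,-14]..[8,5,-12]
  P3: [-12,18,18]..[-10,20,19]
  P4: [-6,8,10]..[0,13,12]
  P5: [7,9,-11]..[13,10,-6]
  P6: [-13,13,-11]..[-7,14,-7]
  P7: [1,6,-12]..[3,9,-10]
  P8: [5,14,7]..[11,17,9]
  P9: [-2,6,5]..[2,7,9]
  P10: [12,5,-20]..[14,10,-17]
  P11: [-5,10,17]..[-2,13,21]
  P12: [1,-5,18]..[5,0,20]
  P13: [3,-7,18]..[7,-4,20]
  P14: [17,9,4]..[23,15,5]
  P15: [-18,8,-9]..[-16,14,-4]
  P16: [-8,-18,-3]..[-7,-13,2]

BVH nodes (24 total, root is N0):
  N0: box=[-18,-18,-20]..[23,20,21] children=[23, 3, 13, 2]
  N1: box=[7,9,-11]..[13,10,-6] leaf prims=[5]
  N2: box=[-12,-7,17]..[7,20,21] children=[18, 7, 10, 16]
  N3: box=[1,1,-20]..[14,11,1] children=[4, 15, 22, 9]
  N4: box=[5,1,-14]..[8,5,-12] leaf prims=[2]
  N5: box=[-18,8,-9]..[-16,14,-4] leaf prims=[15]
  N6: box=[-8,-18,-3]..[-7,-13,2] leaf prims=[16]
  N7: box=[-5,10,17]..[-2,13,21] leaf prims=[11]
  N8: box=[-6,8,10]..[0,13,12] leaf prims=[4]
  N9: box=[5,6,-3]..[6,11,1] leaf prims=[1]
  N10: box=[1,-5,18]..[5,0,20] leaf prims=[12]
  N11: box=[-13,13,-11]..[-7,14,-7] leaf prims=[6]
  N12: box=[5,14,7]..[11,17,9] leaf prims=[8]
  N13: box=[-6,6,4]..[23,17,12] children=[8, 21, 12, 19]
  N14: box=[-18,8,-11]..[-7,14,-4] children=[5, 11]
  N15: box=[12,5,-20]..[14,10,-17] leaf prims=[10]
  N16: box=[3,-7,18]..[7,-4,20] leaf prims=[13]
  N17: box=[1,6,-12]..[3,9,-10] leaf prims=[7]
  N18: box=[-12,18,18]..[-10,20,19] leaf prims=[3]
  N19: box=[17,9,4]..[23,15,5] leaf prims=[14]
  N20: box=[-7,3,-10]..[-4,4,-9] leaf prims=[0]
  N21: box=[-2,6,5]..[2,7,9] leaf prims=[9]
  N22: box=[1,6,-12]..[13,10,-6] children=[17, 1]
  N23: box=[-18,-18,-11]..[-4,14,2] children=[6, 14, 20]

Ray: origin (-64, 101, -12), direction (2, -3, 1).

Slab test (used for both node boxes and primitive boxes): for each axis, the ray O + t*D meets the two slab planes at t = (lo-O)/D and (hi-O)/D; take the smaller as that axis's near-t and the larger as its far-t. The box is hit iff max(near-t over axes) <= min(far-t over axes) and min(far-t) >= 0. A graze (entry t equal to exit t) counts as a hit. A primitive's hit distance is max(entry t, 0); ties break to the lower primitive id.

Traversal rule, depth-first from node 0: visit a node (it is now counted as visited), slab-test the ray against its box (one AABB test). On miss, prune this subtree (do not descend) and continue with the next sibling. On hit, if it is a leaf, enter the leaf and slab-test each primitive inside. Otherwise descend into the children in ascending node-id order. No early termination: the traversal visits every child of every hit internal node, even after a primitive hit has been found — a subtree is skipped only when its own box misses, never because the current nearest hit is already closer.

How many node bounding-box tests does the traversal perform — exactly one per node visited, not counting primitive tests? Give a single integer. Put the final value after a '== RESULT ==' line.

Trace the traversal:
N0 x:[23,87/2] y:[27,119/3] z:[-8,33] -> hit [27,33], descend [2, 3, 13, 23]
  N2 x:[26,71/2] y:[27,36] z:[29,33] -> hit [29,33], descend [7, 10, 16, 18]
    N7 x:[59/2,31] y:[88/3,91/3] z:[29,33] -> hit [59/2,91/3] leaf, test {P11@t=59/2}
    N10 x:[65/2,69/2] y:[101/3,106/3] z:[30,32] -> miss, prune
    N16 x:[67/2,71/2] y:[35,36] z:[30,32] -> miss, prune
    N18 x:[26,27] y:[27,83/3] z:[30,31] -> miss, prune
  N3 x:[65/2,39] y:[30,100/3] z:[-8,13] -> miss, prune
  N13 x:[29,87/2] y:[28,95/3] z:[16,24] -> miss, prune
  N23 x:[23,30] y:[29,119/3] z:[1,14] -> miss, prune

order=[0, 2, 7, 10, 16, 18, 3, 13, 23]  |boxes|=9  |leaves|=1  hit=P11

== RESULT ==
9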